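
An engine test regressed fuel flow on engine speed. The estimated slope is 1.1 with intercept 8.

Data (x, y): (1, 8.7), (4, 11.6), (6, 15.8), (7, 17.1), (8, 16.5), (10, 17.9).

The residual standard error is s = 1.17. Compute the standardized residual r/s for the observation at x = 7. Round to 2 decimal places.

ŷ = 8 + 1.1·7 = 15.7
r = 17.1 − 15.7 = 1.4
r/s = 1.4 / 1.17 = 1.20

1.20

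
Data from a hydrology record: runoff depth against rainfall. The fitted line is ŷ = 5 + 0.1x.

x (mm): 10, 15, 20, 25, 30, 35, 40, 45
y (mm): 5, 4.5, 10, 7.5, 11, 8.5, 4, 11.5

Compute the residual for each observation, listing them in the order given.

-1, -2, 3, 0, 3, 0, -5, 2

x=10: ŷ = 5 + 0.1·10 = 6; e = 5 − 6 = -1
x=15: ŷ = 5 + 0.1·15 = 6.5; e = 4.5 − 6.5 = -2
x=20: ŷ = 5 + 0.1·20 = 7; e = 10 − 7 = 3
x=25: ŷ = 5 + 0.1·25 = 7.5; e = 7.5 − 7.5 = 0
x=30: ŷ = 5 + 0.1·30 = 8; e = 11 − 8 = 3
x=35: ŷ = 5 + 0.1·35 = 8.5; e = 8.5 − 8.5 = 0
x=40: ŷ = 5 + 0.1·40 = 9; e = 4 − 9 = -5
x=45: ŷ = 5 + 0.1·45 = 9.5; e = 11.5 − 9.5 = 2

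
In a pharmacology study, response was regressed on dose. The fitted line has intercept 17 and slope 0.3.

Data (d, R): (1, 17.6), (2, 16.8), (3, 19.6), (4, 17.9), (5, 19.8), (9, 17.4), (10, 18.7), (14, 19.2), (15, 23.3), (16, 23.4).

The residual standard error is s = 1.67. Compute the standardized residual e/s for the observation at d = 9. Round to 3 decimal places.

ŷ = 17 + 0.3·9 = 19.7
e = 17.4 − 19.7 = -2.3
e/s = -2.3 / 1.67 = -1.377

-1.377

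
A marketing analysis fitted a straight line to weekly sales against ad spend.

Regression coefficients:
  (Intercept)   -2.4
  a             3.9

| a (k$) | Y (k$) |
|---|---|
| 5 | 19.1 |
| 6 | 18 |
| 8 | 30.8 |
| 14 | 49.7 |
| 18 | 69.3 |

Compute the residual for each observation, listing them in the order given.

2, -3, 2, -2.5, 1.5

a=5: ŷ = -2.4 + 3.9·5 = 17.1; e = 19.1 − 17.1 = 2
a=6: ŷ = -2.4 + 3.9·6 = 21; e = 18 − 21 = -3
a=8: ŷ = -2.4 + 3.9·8 = 28.8; e = 30.8 − 28.8 = 2
a=14: ŷ = -2.4 + 3.9·14 = 52.2; e = 49.7 − 52.2 = -2.5
a=18: ŷ = -2.4 + 3.9·18 = 67.8; e = 69.3 − 67.8 = 1.5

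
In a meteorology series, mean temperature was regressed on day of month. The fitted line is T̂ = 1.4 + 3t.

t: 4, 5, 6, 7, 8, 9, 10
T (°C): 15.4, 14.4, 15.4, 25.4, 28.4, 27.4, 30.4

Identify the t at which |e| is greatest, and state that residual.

t=4: T̂ = 1.4 + 3·4 = 13.4; e = 15.4 − 13.4 = 2
t=5: T̂ = 1.4 + 3·5 = 16.4; e = 14.4 − 16.4 = -2
t=6: T̂ = 1.4 + 3·6 = 19.4; e = 15.4 − 19.4 = -4
t=7: T̂ = 1.4 + 3·7 = 22.4; e = 25.4 − 22.4 = 3
t=8: T̂ = 1.4 + 3·8 = 25.4; e = 28.4 − 25.4 = 3
t=9: T̂ = 1.4 + 3·9 = 28.4; e = 27.4 − 28.4 = -1
t=10: T̂ = 1.4 + 3·10 = 31.4; e = 30.4 − 31.4 = -1
Largest |e| is 4 at t = 6, residual -4.

t = 6, e = -4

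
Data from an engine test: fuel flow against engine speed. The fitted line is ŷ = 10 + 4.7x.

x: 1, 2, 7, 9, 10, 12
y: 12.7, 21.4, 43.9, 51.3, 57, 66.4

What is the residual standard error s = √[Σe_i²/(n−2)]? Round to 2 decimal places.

x=1: ŷ = 10 + 4.7·1 = 14.7; e = 12.7 − 14.7 = -2
x=2: ŷ = 10 + 4.7·2 = 19.4; e = 21.4 − 19.4 = 2
x=7: ŷ = 10 + 4.7·7 = 42.9; e = 43.9 − 42.9 = 1
x=9: ŷ = 10 + 4.7·9 = 52.3; e = 51.3 − 52.3 = -1
x=10: ŷ = 10 + 4.7·10 = 57; e = 57 − 57 = 0
x=12: ŷ = 10 + 4.7·12 = 66.4; e = 66.4 − 66.4 = 0
SSE = 4 + 4 + 1 + 1 + 0 + 0 = 10
s = √(10/4) = √2.5 ≈ 1.58

s = 1.58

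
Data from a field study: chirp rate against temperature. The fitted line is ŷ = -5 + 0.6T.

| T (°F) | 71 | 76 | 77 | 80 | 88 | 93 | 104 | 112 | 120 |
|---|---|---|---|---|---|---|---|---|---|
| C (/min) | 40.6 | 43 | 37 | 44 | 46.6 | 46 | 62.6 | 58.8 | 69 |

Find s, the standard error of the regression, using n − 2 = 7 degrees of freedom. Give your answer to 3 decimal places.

s = 3.789

T=71: ŷ = -5 + 0.6·71 = 37.6; r = 40.6 − 37.6 = 3
T=76: ŷ = -5 + 0.6·76 = 40.6; r = 43 − 40.6 = 2.4
T=77: ŷ = -5 + 0.6·77 = 41.2; r = 37 − 41.2 = -4.2
T=80: ŷ = -5 + 0.6·80 = 43; r = 44 − 43 = 1
T=88: ŷ = -5 + 0.6·88 = 47.8; r = 46.6 − 47.8 = -1.2
T=93: ŷ = -5 + 0.6·93 = 50.8; r = 46 − 50.8 = -4.8
T=104: ŷ = -5 + 0.6·104 = 57.4; r = 62.6 − 57.4 = 5.2
T=112: ŷ = -5 + 0.6·112 = 62.2; r = 58.8 − 62.2 = -3.4
T=120: ŷ = -5 + 0.6·120 = 67; r = 69 − 67 = 2
SSE = 9 + 5.76 + 17.64 + 1 + 1.44 + 23.04 + 27.04 + 11.56 + 4 = 100.48
s = √(100.48/7) = √14.3543 ≈ 3.789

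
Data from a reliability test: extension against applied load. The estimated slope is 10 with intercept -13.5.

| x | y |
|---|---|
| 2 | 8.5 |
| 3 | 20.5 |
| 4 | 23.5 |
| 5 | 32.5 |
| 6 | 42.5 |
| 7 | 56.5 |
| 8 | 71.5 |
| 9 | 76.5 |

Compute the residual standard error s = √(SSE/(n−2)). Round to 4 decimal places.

x=2: ŷ = -13.5 + 10·2 = 6.5; r = 8.5 − 6.5 = 2
x=3: ŷ = -13.5 + 10·3 = 16.5; r = 20.5 − 16.5 = 4
x=4: ŷ = -13.5 + 10·4 = 26.5; r = 23.5 − 26.5 = -3
x=5: ŷ = -13.5 + 10·5 = 36.5; r = 32.5 − 36.5 = -4
x=6: ŷ = -13.5 + 10·6 = 46.5; r = 42.5 − 46.5 = -4
x=7: ŷ = -13.5 + 10·7 = 56.5; r = 56.5 − 56.5 = 0
x=8: ŷ = -13.5 + 10·8 = 66.5; r = 71.5 − 66.5 = 5
x=9: ŷ = -13.5 + 10·9 = 76.5; r = 76.5 − 76.5 = 0
SSE = 4 + 16 + 9 + 16 + 16 + 0 + 25 + 0 = 86
s = √(86/6) = √14.3333 ≈ 3.7859

s = 3.7859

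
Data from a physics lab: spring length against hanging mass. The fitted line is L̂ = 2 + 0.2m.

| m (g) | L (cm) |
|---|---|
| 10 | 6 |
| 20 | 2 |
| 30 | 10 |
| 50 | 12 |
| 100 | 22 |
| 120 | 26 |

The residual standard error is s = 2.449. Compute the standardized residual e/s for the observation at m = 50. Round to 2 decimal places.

0.00

L̂ = 2 + 0.2·50 = 12
e = 12 − 12 = 0
e/s = 0 / 2.449 = 0.00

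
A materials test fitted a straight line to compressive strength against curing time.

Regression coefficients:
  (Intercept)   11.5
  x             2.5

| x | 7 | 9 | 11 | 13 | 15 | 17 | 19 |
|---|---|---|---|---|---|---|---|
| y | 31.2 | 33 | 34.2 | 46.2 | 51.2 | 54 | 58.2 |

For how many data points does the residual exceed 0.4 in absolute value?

6

x=7: ŷ = 11.5 + 2.5·7 = 29; r = 31.2 − 29 = 2.2
x=9: ŷ = 11.5 + 2.5·9 = 34; r = 33 − 34 = -1
x=11: ŷ = 11.5 + 2.5·11 = 39; r = 34.2 − 39 = -4.8
x=13: ŷ = 11.5 + 2.5·13 = 44; r = 46.2 − 44 = 2.2
x=15: ŷ = 11.5 + 2.5·15 = 49; r = 51.2 − 49 = 2.2
x=17: ŷ = 11.5 + 2.5·17 = 54; r = 54 − 54 = 0
x=19: ŷ = 11.5 + 2.5·19 = 59; r = 58.2 − 59 = -0.8
|r| > 0.4: x=7 (|r|=2.2), x=9 (|r|=1), x=11 (|r|=4.8), x=13 (|r|=2.2), x=15 (|r|=2.2), x=19 (|r|=0.8) → 6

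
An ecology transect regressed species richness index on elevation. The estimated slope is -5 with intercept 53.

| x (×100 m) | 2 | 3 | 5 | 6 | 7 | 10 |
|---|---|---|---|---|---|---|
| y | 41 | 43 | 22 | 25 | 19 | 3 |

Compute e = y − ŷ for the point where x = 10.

e = 0

ŷ = 53 − 5·10 = 3
e = 3 − 3 = 0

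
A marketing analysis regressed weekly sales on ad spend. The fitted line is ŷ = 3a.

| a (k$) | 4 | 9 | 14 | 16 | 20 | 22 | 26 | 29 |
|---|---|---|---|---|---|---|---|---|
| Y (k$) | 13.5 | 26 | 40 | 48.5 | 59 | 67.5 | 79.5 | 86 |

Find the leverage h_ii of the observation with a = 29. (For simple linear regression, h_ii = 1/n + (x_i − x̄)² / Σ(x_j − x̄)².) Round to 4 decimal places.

h = 0.3895

ā = (4 + 9 + 14 + 16 + 20 + 22 + 26 + 29)/8 = 17.5
Σ(a − ā)² = 182.25 + 72.25 + 12.25 + 2.25 + 6.25 + 20.25 + 72.25 + 132.25 = 500
h = 1/8 + (11.5)²/500 = 0.125 + 0.2645 = 0.3895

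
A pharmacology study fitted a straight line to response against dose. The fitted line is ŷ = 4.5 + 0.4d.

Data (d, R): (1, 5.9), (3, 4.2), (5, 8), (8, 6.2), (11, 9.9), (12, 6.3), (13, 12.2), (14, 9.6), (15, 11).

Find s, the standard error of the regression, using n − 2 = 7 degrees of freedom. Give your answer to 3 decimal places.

d=1: ŷ = 4.5 + 0.4·1 = 4.9; e = 5.9 − 4.9 = 1
d=3: ŷ = 4.5 + 0.4·3 = 5.7; e = 4.2 − 5.7 = -1.5
d=5: ŷ = 4.5 + 0.4·5 = 6.5; e = 8 − 6.5 = 1.5
d=8: ŷ = 4.5 + 0.4·8 = 7.7; e = 6.2 − 7.7 = -1.5
d=11: ŷ = 4.5 + 0.4·11 = 8.9; e = 9.9 − 8.9 = 1
d=12: ŷ = 4.5 + 0.4·12 = 9.3; e = 6.3 − 9.3 = -3
d=13: ŷ = 4.5 + 0.4·13 = 9.7; e = 12.2 − 9.7 = 2.5
d=14: ŷ = 4.5 + 0.4·14 = 10.1; e = 9.6 − 10.1 = -0.5
d=15: ŷ = 4.5 + 0.4·15 = 10.5; e = 11 − 10.5 = 0.5
SSE = 1 + 2.25 + 2.25 + 2.25 + 1 + 9 + 6.25 + 0.25 + 0.25 = 24.5
s = √(24.5/7) = √3.5 ≈ 1.871

s = 1.871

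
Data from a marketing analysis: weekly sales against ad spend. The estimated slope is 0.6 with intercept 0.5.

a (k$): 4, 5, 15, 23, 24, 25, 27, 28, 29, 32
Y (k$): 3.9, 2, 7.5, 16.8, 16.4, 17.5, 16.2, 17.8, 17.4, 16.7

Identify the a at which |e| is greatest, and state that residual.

a=4: ŷ = 0.5 + 0.6·4 = 2.9; e = 3.9 − 2.9 = 1
a=5: ŷ = 0.5 + 0.6·5 = 3.5; e = 2 − 3.5 = -1.5
a=15: ŷ = 0.5 + 0.6·15 = 9.5; e = 7.5 − 9.5 = -2
a=23: ŷ = 0.5 + 0.6·23 = 14.3; e = 16.8 − 14.3 = 2.5
a=24: ŷ = 0.5 + 0.6·24 = 14.9; e = 16.4 − 14.9 = 1.5
a=25: ŷ = 0.5 + 0.6·25 = 15.5; e = 17.5 − 15.5 = 2
a=27: ŷ = 0.5 + 0.6·27 = 16.7; e = 16.2 − 16.7 = -0.5
a=28: ŷ = 0.5 + 0.6·28 = 17.3; e = 17.8 − 17.3 = 0.5
a=29: ŷ = 0.5 + 0.6·29 = 17.9; e = 17.4 − 17.9 = -0.5
a=32: ŷ = 0.5 + 0.6·32 = 19.7; e = 16.7 − 19.7 = -3
Largest |e| is 3 at a = 32, residual -3.

a = 32, e = -3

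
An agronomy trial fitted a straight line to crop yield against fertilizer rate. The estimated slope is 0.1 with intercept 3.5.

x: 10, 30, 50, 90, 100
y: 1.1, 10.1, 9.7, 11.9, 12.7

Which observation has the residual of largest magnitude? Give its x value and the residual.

x = 30, e = 3.6

x=10: ŷ = 3.5 + 0.1·10 = 4.5; e = 1.1 − 4.5 = -3.4
x=30: ŷ = 3.5 + 0.1·30 = 6.5; e = 10.1 − 6.5 = 3.6
x=50: ŷ = 3.5 + 0.1·50 = 8.5; e = 9.7 − 8.5 = 1.2
x=90: ŷ = 3.5 + 0.1·90 = 12.5; e = 11.9 − 12.5 = -0.6
x=100: ŷ = 3.5 + 0.1·100 = 13.5; e = 12.7 − 13.5 = -0.8
Largest |e| is 3.6 at x = 30, residual 3.6.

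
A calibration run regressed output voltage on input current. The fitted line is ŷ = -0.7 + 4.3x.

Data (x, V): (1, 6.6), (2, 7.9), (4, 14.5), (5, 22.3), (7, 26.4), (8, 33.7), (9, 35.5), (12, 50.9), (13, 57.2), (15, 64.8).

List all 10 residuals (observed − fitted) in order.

3, 0, -2, 1.5, -3, 0, -2.5, 0, 2, 1

x=1: ŷ = -0.7 + 4.3·1 = 3.6; r = 6.6 − 3.6 = 3
x=2: ŷ = -0.7 + 4.3·2 = 7.9; r = 7.9 − 7.9 = 0
x=4: ŷ = -0.7 + 4.3·4 = 16.5; r = 14.5 − 16.5 = -2
x=5: ŷ = -0.7 + 4.3·5 = 20.8; r = 22.3 − 20.8 = 1.5
x=7: ŷ = -0.7 + 4.3·7 = 29.4; r = 26.4 − 29.4 = -3
x=8: ŷ = -0.7 + 4.3·8 = 33.7; r = 33.7 − 33.7 = 0
x=9: ŷ = -0.7 + 4.3·9 = 38; r = 35.5 − 38 = -2.5
x=12: ŷ = -0.7 + 4.3·12 = 50.9; r = 50.9 − 50.9 = 0
x=13: ŷ = -0.7 + 4.3·13 = 55.2; r = 57.2 − 55.2 = 2
x=15: ŷ = -0.7 + 4.3·15 = 63.8; r = 64.8 − 63.8 = 1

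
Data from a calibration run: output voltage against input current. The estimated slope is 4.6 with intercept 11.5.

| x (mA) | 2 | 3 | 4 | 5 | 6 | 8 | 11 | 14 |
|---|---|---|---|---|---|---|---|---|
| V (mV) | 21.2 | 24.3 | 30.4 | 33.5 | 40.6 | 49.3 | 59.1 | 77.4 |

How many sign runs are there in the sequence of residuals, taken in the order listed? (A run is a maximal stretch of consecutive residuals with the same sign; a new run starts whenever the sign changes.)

7 runs

x=2: ŷ = 11.5 + 4.6·2 = 20.7; r = 21.2 − 20.7 = 0.5
x=3: ŷ = 11.5 + 4.6·3 = 25.3; r = 24.3 − 25.3 = -1
x=4: ŷ = 11.5 + 4.6·4 = 29.9; r = 30.4 − 29.9 = 0.5
x=5: ŷ = 11.5 + 4.6·5 = 34.5; r = 33.5 − 34.5 = -1
x=6: ŷ = 11.5 + 4.6·6 = 39.1; r = 40.6 − 39.1 = 1.5
x=8: ŷ = 11.5 + 4.6·8 = 48.3; r = 49.3 − 48.3 = 1
x=11: ŷ = 11.5 + 4.6·11 = 62.1; r = 59.1 − 62.1 = -3
x=14: ŷ = 11.5 + 4.6·14 = 75.9; r = 77.4 − 75.9 = 1.5
Signs: + − + − + + − +
Runs: +×1, −×1, +×1, −×1, +×2, −×1, +×1 → 7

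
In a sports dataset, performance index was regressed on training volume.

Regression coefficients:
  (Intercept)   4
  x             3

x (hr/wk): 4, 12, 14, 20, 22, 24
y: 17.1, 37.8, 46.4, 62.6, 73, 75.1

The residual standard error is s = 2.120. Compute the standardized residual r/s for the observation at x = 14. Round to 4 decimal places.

0.1887

ŷ = 4 + 3·14 = 46
r = 46.4 − 46 = 0.4
r/s = 0.4 / 2.120 = 0.1887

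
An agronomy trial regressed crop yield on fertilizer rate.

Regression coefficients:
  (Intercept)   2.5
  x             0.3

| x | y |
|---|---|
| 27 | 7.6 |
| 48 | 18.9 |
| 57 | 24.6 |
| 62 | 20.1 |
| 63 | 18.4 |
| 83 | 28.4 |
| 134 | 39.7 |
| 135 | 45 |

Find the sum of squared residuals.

SSE = 62

x=27: ŷ = 2.5 + 0.3·27 = 10.6; e = 7.6 − 10.6 = -3
x=48: ŷ = 2.5 + 0.3·48 = 16.9; e = 18.9 − 16.9 = 2
x=57: ŷ = 2.5 + 0.3·57 = 19.6; e = 24.6 − 19.6 = 5
x=62: ŷ = 2.5 + 0.3·62 = 21.1; e = 20.1 − 21.1 = -1
x=63: ŷ = 2.5 + 0.3·63 = 21.4; e = 18.4 − 21.4 = -3
x=83: ŷ = 2.5 + 0.3·83 = 27.4; e = 28.4 − 27.4 = 1
x=134: ŷ = 2.5 + 0.3·134 = 42.7; e = 39.7 − 42.7 = -3
x=135: ŷ = 2.5 + 0.3·135 = 43; e = 45 − 43 = 2
SSE = 9 + 4 + 25 + 1 + 9 + 1 + 9 + 4 = 62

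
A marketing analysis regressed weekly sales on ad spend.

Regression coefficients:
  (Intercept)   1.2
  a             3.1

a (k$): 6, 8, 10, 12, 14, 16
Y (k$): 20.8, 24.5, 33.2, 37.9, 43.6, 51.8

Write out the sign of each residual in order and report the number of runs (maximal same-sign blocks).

5 runs

a=6: Ŷ = 1.2 + 3.1·6 = 19.8; r = 20.8 − 19.8 = 1
a=8: Ŷ = 1.2 + 3.1·8 = 26; r = 24.5 − 26 = -1.5
a=10: Ŷ = 1.2 + 3.1·10 = 32.2; r = 33.2 − 32.2 = 1
a=12: Ŷ = 1.2 + 3.1·12 = 38.4; r = 37.9 − 38.4 = -0.5
a=14: Ŷ = 1.2 + 3.1·14 = 44.6; r = 43.6 − 44.6 = -1
a=16: Ŷ = 1.2 + 3.1·16 = 50.8; r = 51.8 − 50.8 = 1
Signs: + − + − − +
Runs: +×1, −×1, +×1, −×2, +×1 → 5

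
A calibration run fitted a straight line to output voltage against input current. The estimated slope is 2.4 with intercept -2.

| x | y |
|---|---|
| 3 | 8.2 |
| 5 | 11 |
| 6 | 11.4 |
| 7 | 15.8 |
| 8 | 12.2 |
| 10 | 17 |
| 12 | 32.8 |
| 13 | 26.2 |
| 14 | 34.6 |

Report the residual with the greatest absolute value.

x=3: ŷ = -2 + 2.4·3 = 5.2; r = 8.2 − 5.2 = 3
x=5: ŷ = -2 + 2.4·5 = 10; r = 11 − 10 = 1
x=6: ŷ = -2 + 2.4·6 = 12.4; r = 11.4 − 12.4 = -1
x=7: ŷ = -2 + 2.4·7 = 14.8; r = 15.8 − 14.8 = 1
x=8: ŷ = -2 + 2.4·8 = 17.2; r = 12.2 − 17.2 = -5
x=10: ŷ = -2 + 2.4·10 = 22; r = 17 − 22 = -5
x=12: ŷ = -2 + 2.4·12 = 26.8; r = 32.8 − 26.8 = 6
x=13: ŷ = -2 + 2.4·13 = 29.2; r = 26.2 − 29.2 = -3
x=14: ŷ = -2 + 2.4·14 = 31.6; r = 34.6 − 31.6 = 3
Largest |r| is 6 at x = 12, residual 6.

r = 6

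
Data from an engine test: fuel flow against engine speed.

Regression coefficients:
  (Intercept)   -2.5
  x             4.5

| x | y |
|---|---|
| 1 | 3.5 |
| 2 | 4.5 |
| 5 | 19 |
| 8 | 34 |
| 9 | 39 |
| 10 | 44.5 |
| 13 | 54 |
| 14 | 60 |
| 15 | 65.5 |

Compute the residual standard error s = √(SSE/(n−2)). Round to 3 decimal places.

x=1: ŷ = -2.5 + 4.5·1 = 2; r = 3.5 − 2 = 1.5
x=2: ŷ = -2.5 + 4.5·2 = 6.5; r = 4.5 − 6.5 = -2
x=5: ŷ = -2.5 + 4.5·5 = 20; r = 19 − 20 = -1
x=8: ŷ = -2.5 + 4.5·8 = 33.5; r = 34 − 33.5 = 0.5
x=9: ŷ = -2.5 + 4.5·9 = 38; r = 39 − 38 = 1
x=10: ŷ = -2.5 + 4.5·10 = 42.5; r = 44.5 − 42.5 = 2
x=13: ŷ = -2.5 + 4.5·13 = 56; r = 54 − 56 = -2
x=14: ŷ = -2.5 + 4.5·14 = 60.5; r = 60 − 60.5 = -0.5
x=15: ŷ = -2.5 + 4.5·15 = 65; r = 65.5 − 65 = 0.5
SSE = 2.25 + 4 + 1 + 0.25 + 1 + 4 + 4 + 0.25 + 0.25 = 17
s = √(17/7) = √2.42857 ≈ 1.558

s = 1.558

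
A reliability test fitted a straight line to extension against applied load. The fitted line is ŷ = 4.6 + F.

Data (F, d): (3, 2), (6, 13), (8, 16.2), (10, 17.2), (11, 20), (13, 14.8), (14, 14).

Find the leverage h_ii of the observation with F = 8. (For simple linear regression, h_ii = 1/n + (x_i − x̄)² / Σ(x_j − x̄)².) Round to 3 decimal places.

h = 0.161

F̄ = (3 + 6 + 8 + 10 + 11 + 13 + 14)/7 = 9.28571
Σ(F − F̄)² = 39.5102 + 10.7959 + 1.65306 + 0.510204 + 2.93878 + 13.7959 + 22.2245 = 91.4286
h = 1/7 + (-1.28571)²/91.4286 = 0.142857 + 0.0180804 = 0.161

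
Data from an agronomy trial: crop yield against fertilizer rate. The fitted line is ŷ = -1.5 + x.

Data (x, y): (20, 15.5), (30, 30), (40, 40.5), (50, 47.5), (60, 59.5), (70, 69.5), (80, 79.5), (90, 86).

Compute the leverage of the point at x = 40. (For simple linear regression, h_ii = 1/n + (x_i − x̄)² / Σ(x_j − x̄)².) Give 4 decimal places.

x̄ = (20 + 30 + 40 + 50 + 60 + 70 + 80 + 90)/8 = 55
Σ(x − x̄)² = 1225 + 625 + 225 + 25 + 25 + 225 + 625 + 1225 = 4200
h = 1/8 + (-15)²/4200 = 0.125 + 0.0535714 = 0.1786

h = 0.1786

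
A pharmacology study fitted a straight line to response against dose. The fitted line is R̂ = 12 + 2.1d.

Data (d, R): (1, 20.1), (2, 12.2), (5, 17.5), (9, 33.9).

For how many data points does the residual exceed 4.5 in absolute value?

d=1: R̂ = 12 + 2.1·1 = 14.1; e = 20.1 − 14.1 = 6
d=2: R̂ = 12 + 2.1·2 = 16.2; e = 12.2 − 16.2 = -4
d=5: R̂ = 12 + 2.1·5 = 22.5; e = 17.5 − 22.5 = -5
d=9: R̂ = 12 + 2.1·9 = 30.9; e = 33.9 − 30.9 = 3
|e| > 4.5: d=1 (|e|=6), d=5 (|e|=5) → 2

2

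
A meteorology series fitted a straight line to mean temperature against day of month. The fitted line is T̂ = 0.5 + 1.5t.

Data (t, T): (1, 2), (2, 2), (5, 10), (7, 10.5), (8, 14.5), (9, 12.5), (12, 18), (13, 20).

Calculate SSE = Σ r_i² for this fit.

SSE = 13

t=1: T̂ = 0.5 + 1.5·1 = 2; r = 2 − 2 = 0
t=2: T̂ = 0.5 + 1.5·2 = 3.5; r = 2 − 3.5 = -1.5
t=5: T̂ = 0.5 + 1.5·5 = 8; r = 10 − 8 = 2
t=7: T̂ = 0.5 + 1.5·7 = 11; r = 10.5 − 11 = -0.5
t=8: T̂ = 0.5 + 1.5·8 = 12.5; r = 14.5 − 12.5 = 2
t=9: T̂ = 0.5 + 1.5·9 = 14; r = 12.5 − 14 = -1.5
t=12: T̂ = 0.5 + 1.5·12 = 18.5; r = 18 − 18.5 = -0.5
t=13: T̂ = 0.5 + 1.5·13 = 20; r = 20 − 20 = 0
SSE = 0 + 2.25 + 4 + 0.25 + 4 + 2.25 + 0.25 + 0 = 13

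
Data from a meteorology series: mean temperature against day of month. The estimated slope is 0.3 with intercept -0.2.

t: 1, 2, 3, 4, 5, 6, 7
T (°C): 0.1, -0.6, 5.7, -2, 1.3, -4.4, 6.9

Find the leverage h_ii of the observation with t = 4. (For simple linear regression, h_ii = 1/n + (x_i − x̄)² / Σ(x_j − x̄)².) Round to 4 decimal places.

t̄ = (1 + 2 + 3 + 4 + 5 + 6 + 7)/7 = 4
Σ(t − t̄)² = 9 + 4 + 1 + 0 + 1 + 4 + 9 = 28
h = 1/7 + (0)²/28 = 0.142857 + 0 = 0.1429

h = 0.1429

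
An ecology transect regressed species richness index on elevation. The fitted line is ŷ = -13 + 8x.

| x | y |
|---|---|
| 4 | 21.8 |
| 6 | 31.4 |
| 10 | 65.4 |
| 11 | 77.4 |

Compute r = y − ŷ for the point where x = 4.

ŷ = -13 + 8·4 = 19
r = 21.8 − 19 = 2.8

r = 2.8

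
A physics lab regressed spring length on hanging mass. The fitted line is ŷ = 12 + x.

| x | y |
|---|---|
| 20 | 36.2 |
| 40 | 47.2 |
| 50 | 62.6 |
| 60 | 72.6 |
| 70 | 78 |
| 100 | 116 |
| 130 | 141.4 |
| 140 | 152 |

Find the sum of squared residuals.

x=20: ŷ = 12 + 20 = 32; r = 36.2 − 32 = 4.2
x=40: ŷ = 12 + 40 = 52; r = 47.2 − 52 = -4.8
x=50: ŷ = 12 + 50 = 62; r = 62.6 − 62 = 0.6
x=60: ŷ = 12 + 60 = 72; r = 72.6 − 72 = 0.6
x=70: ŷ = 12 + 70 = 82; r = 78 − 82 = -4
x=100: ŷ = 12 + 100 = 112; r = 116 − 112 = 4
x=130: ŷ = 12 + 130 = 142; r = 141.4 − 142 = -0.6
x=140: ŷ = 12 + 140 = 152; r = 152 − 152 = 0
SSE = 17.64 + 23.04 + 0.36 + 0.36 + 16 + 16 + 0.36 + 0 = 73.76

SSE = 73.76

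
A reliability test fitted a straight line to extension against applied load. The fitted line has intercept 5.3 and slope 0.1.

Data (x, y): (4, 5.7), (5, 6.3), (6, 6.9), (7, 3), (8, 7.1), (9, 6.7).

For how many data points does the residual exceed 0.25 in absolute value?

x=4: ŷ = 5.3 + 0.1·4 = 5.7; e = 5.7 − 5.7 = 0
x=5: ŷ = 5.3 + 0.1·5 = 5.8; e = 6.3 − 5.8 = 0.5
x=6: ŷ = 5.3 + 0.1·6 = 5.9; e = 6.9 − 5.9 = 1
x=7: ŷ = 5.3 + 0.1·7 = 6; e = 3 − 6 = -3
x=8: ŷ = 5.3 + 0.1·8 = 6.1; e = 7.1 − 6.1 = 1
x=9: ŷ = 5.3 + 0.1·9 = 6.2; e = 6.7 − 6.2 = 0.5
|e| > 0.25: x=5 (|e|=0.5), x=6 (|e|=1), x=7 (|e|=3), x=8 (|e|=1), x=9 (|e|=0.5) → 5

5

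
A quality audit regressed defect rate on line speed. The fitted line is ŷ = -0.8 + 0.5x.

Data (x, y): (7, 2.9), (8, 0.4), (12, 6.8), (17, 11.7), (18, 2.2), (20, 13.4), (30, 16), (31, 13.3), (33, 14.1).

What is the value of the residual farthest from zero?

e = -6

x=7: ŷ = -0.8 + 0.5·7 = 2.7; e = 2.9 − 2.7 = 0.2
x=8: ŷ = -0.8 + 0.5·8 = 3.2; e = 0.4 − 3.2 = -2.8
x=12: ŷ = -0.8 + 0.5·12 = 5.2; e = 6.8 − 5.2 = 1.6
x=17: ŷ = -0.8 + 0.5·17 = 7.7; e = 11.7 − 7.7 = 4
x=18: ŷ = -0.8 + 0.5·18 = 8.2; e = 2.2 − 8.2 = -6
x=20: ŷ = -0.8 + 0.5·20 = 9.2; e = 13.4 − 9.2 = 4.2
x=30: ŷ = -0.8 + 0.5·30 = 14.2; e = 16 − 14.2 = 1.8
x=31: ŷ = -0.8 + 0.5·31 = 14.7; e = 13.3 − 14.7 = -1.4
x=33: ŷ = -0.8 + 0.5·33 = 15.7; e = 14.1 − 15.7 = -1.6
Largest |e| is 6 at x = 18, residual -6.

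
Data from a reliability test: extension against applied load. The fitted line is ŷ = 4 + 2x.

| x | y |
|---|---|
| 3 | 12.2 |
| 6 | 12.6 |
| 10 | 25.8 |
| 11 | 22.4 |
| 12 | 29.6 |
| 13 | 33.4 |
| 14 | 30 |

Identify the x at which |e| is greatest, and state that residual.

x=3: ŷ = 4 + 2·3 = 10; e = 12.2 − 10 = 2.2
x=6: ŷ = 4 + 2·6 = 16; e = 12.6 − 16 = -3.4
x=10: ŷ = 4 + 2·10 = 24; e = 25.8 − 24 = 1.8
x=11: ŷ = 4 + 2·11 = 26; e = 22.4 − 26 = -3.6
x=12: ŷ = 4 + 2·12 = 28; e = 29.6 − 28 = 1.6
x=13: ŷ = 4 + 2·13 = 30; e = 33.4 − 30 = 3.4
x=14: ŷ = 4 + 2·14 = 32; e = 30 − 32 = -2
Largest |e| is 3.6 at x = 11, residual -3.6.

x = 11, e = -3.6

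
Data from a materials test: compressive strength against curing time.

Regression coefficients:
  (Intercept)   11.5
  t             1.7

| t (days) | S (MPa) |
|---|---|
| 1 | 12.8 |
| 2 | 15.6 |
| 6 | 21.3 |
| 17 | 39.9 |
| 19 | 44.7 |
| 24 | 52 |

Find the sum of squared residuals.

t=1: Ŝ = 11.5 + 1.7·1 = 13.2; r = 12.8 − 13.2 = -0.4
t=2: Ŝ = 11.5 + 1.7·2 = 14.9; r = 15.6 − 14.9 = 0.7
t=6: Ŝ = 11.5 + 1.7·6 = 21.7; r = 21.3 − 21.7 = -0.4
t=17: Ŝ = 11.5 + 1.7·17 = 40.4; r = 39.9 − 40.4 = -0.5
t=19: Ŝ = 11.5 + 1.7·19 = 43.8; r = 44.7 − 43.8 = 0.9
t=24: Ŝ = 11.5 + 1.7·24 = 52.3; r = 52 − 52.3 = -0.3
SSE = 0.16 + 0.49 + 0.16 + 0.25 + 0.81 + 0.09 = 1.96

SSE = 1.96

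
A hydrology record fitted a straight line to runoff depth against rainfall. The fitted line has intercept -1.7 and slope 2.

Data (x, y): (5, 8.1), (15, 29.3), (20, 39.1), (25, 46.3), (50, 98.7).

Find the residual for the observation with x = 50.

ŷ = -1.7 + 2·50 = 98.3
r = 98.7 − 98.3 = 0.4

r = 0.4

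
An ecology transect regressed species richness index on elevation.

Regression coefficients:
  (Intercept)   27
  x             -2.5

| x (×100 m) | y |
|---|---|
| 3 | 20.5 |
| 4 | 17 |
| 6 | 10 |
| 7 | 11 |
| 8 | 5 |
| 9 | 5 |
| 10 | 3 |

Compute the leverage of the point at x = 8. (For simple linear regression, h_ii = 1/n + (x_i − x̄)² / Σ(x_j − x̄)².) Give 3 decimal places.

x̄ = (3 + 4 + 6 + 7 + 8 + 9 + 10)/7 = 6.71429
Σ(x − x̄)² = 13.7959 + 7.36735 + 0.510204 + 0.0816327 + 1.65306 + 5.22449 + 10.7959 = 39.4286
h = 1/7 + (1.28571)²/39.4286 = 0.142857 + 0.0419255 = 0.185

h = 0.185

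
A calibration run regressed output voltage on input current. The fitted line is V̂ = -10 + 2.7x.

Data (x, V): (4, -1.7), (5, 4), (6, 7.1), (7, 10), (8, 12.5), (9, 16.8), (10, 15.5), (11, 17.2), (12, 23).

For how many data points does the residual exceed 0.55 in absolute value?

8

x=4: V̂ = -10 + 2.7·4 = 0.8; r = -1.7 − 0.8 = -2.5
x=5: V̂ = -10 + 2.7·5 = 3.5; r = 4 − 3.5 = 0.5
x=6: V̂ = -10 + 2.7·6 = 6.2; r = 7.1 − 6.2 = 0.9
x=7: V̂ = -10 + 2.7·7 = 8.9; r = 10 − 8.9 = 1.1
x=8: V̂ = -10 + 2.7·8 = 11.6; r = 12.5 − 11.6 = 0.9
x=9: V̂ = -10 + 2.7·9 = 14.3; r = 16.8 − 14.3 = 2.5
x=10: V̂ = -10 + 2.7·10 = 17; r = 15.5 − 17 = -1.5
x=11: V̂ = -10 + 2.7·11 = 19.7; r = 17.2 − 19.7 = -2.5
x=12: V̂ = -10 + 2.7·12 = 22.4; r = 23 − 22.4 = 0.6
|r| > 0.55: x=4 (|r|=2.5), x=6 (|r|=0.9), x=7 (|r|=1.1), x=8 (|r|=0.9), x=9 (|r|=2.5), x=10 (|r|=1.5), x=11 (|r|=2.5), x=12 (|r|=0.6) → 8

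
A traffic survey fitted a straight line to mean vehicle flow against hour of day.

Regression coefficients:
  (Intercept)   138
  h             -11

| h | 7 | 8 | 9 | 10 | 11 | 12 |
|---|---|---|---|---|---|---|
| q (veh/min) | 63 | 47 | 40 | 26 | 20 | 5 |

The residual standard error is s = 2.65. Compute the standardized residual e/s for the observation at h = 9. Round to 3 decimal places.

ŷ = 138 − 11·9 = 39
e = 40 − 39 = 1
e/s = 1 / 2.65 = 0.377

0.377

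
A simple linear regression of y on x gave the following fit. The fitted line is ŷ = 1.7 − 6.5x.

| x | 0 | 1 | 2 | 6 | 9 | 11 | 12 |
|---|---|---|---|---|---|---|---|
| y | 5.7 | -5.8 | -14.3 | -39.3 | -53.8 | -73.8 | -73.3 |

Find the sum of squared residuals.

x=0: ŷ = 1.7 − 6.5·0 = 1.7; e = 5.7 − 1.7 = 4
x=1: ŷ = 1.7 − 6.5·1 = -4.8; e = -5.8 − (-4.8) = -1
x=2: ŷ = 1.7 − 6.5·2 = -11.3; e = -14.3 − (-11.3) = -3
x=6: ŷ = 1.7 − 6.5·6 = -37.3; e = -39.3 − (-37.3) = -2
x=9: ŷ = 1.7 − 6.5·9 = -56.8; e = -53.8 − (-56.8) = 3
x=11: ŷ = 1.7 − 6.5·11 = -69.8; e = -73.8 − (-69.8) = -4
x=12: ŷ = 1.7 − 6.5·12 = -76.3; e = -73.3 − (-76.3) = 3
SSE = 16 + 1 + 9 + 4 + 9 + 16 + 9 = 64

SSE = 64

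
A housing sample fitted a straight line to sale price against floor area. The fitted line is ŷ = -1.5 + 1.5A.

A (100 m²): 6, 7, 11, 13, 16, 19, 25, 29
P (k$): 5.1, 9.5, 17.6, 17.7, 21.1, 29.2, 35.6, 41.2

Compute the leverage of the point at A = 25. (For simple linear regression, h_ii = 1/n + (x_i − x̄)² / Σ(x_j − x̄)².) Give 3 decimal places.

Ā = (6 + 7 + 11 + 13 + 16 + 19 + 25 + 29)/8 = 15.75
Σ(A − Ā)² = 95.0625 + 76.5625 + 22.5625 + 7.5625 + 0.0625 + 10.5625 + 85.5625 + 175.562 = 473.5
h = 1/8 + (9.25)²/473.5 = 0.125 + 0.180702 = 0.306

h = 0.306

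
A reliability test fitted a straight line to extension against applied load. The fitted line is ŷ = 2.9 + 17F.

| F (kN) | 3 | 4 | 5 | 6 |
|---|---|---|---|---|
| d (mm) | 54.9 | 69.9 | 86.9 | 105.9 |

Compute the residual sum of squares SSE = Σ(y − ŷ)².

SSE = 4

F=3: ŷ = 2.9 + 17·3 = 53.9; e = 54.9 − 53.9 = 1
F=4: ŷ = 2.9 + 17·4 = 70.9; e = 69.9 − 70.9 = -1
F=5: ŷ = 2.9 + 17·5 = 87.9; e = 86.9 − 87.9 = -1
F=6: ŷ = 2.9 + 17·6 = 104.9; e = 105.9 − 104.9 = 1
SSE = 1 + 1 + 1 + 1 = 4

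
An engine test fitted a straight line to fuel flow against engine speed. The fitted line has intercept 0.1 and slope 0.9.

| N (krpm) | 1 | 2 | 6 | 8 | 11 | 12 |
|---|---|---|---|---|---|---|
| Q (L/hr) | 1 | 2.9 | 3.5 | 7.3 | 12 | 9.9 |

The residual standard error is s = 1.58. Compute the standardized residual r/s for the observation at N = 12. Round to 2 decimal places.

-0.63

ŷ = 0.1 + 0.9·12 = 10.9
r = 9.9 − 10.9 = -1
r/s = -1 / 1.58 = -0.63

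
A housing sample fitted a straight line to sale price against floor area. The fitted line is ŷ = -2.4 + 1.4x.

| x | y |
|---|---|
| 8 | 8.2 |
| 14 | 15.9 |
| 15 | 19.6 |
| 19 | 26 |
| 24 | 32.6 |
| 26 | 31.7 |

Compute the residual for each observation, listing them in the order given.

x=8: ŷ = -2.4 + 1.4·8 = 8.8; e = 8.2 − 8.8 = -0.6
x=14: ŷ = -2.4 + 1.4·14 = 17.2; e = 15.9 − 17.2 = -1.3
x=15: ŷ = -2.4 + 1.4·15 = 18.6; e = 19.6 − 18.6 = 1
x=19: ŷ = -2.4 + 1.4·19 = 24.2; e = 26 − 24.2 = 1.8
x=24: ŷ = -2.4 + 1.4·24 = 31.2; e = 32.6 − 31.2 = 1.4
x=26: ŷ = -2.4 + 1.4·26 = 34; e = 31.7 − 34 = -2.3

-0.6, -1.3, 1, 1.8, 1.4, -2.3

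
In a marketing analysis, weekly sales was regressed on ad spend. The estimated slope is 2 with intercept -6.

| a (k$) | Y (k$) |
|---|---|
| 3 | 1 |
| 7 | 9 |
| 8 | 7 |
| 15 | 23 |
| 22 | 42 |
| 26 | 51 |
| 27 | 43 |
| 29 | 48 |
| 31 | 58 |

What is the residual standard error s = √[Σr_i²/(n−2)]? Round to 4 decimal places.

a=3: ŷ = -6 + 2·3 = 0; r = 1 − 0 = 1
a=7: ŷ = -6 + 2·7 = 8; r = 9 − 8 = 1
a=8: ŷ = -6 + 2·8 = 10; r = 7 − 10 = -3
a=15: ŷ = -6 + 2·15 = 24; r = 23 − 24 = -1
a=22: ŷ = -6 + 2·22 = 38; r = 42 − 38 = 4
a=26: ŷ = -6 + 2·26 = 46; r = 51 − 46 = 5
a=27: ŷ = -6 + 2·27 = 48; r = 43 − 48 = -5
a=29: ŷ = -6 + 2·29 = 52; r = 48 − 52 = -4
a=31: ŷ = -6 + 2·31 = 56; r = 58 − 56 = 2
SSE = 1 + 1 + 9 + 1 + 16 + 25 + 25 + 16 + 4 = 98
s = √(98/7) = √14 ≈ 3.7417

s = 3.7417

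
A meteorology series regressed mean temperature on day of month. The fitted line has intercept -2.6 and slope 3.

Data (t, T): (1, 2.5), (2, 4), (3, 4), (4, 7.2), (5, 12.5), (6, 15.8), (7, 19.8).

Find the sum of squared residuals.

SSE = 17.5

t=1: ŷ = -2.6 + 3·1 = 0.4; r = 2.5 − 0.4 = 2.1
t=2: ŷ = -2.6 + 3·2 = 3.4; r = 4 − 3.4 = 0.6
t=3: ŷ = -2.6 + 3·3 = 6.4; r = 4 − 6.4 = -2.4
t=4: ŷ = -2.6 + 3·4 = 9.4; r = 7.2 − 9.4 = -2.2
t=5: ŷ = -2.6 + 3·5 = 12.4; r = 12.5 − 12.4 = 0.1
t=6: ŷ = -2.6 + 3·6 = 15.4; r = 15.8 − 15.4 = 0.4
t=7: ŷ = -2.6 + 3·7 = 18.4; r = 19.8 − 18.4 = 1.4
SSE = 4.41 + 0.36 + 5.76 + 4.84 + 0.01 + 0.16 + 1.96 = 17.5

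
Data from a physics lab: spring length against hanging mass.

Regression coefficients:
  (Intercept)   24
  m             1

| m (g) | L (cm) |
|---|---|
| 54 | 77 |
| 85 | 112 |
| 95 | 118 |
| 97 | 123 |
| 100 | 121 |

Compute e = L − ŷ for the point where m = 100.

ŷ = 24 + 100 = 124
e = 121 − 124 = -3

e = -3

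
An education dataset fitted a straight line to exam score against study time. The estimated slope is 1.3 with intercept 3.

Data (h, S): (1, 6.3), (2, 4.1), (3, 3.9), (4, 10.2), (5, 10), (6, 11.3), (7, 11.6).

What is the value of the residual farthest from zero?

h=1: Ŝ = 3 + 1.3·1 = 4.3; e = 6.3 − 4.3 = 2
h=2: Ŝ = 3 + 1.3·2 = 5.6; e = 4.1 − 5.6 = -1.5
h=3: Ŝ = 3 + 1.3·3 = 6.9; e = 3.9 − 6.9 = -3
h=4: Ŝ = 3 + 1.3·4 = 8.2; e = 10.2 − 8.2 = 2
h=5: Ŝ = 3 + 1.3·5 = 9.5; e = 10 − 9.5 = 0.5
h=6: Ŝ = 3 + 1.3·6 = 10.8; e = 11.3 − 10.8 = 0.5
h=7: Ŝ = 3 + 1.3·7 = 12.1; e = 11.6 − 12.1 = -0.5
Largest |e| is 3 at h = 3, residual -3.

e = -3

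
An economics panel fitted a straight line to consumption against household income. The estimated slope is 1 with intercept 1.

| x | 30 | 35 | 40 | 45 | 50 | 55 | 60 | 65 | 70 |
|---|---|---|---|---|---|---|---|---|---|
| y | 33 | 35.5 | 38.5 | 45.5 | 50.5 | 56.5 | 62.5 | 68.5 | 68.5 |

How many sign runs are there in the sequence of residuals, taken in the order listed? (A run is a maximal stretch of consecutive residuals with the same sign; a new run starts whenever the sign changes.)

4 runs

x=30: ŷ = 1 + 30 = 31; r = 33 − 31 = 2
x=35: ŷ = 1 + 35 = 36; r = 35.5 − 36 = -0.5
x=40: ŷ = 1 + 40 = 41; r = 38.5 − 41 = -2.5
x=45: ŷ = 1 + 45 = 46; r = 45.5 − 46 = -0.5
x=50: ŷ = 1 + 50 = 51; r = 50.5 − 51 = -0.5
x=55: ŷ = 1 + 55 = 56; r = 56.5 − 56 = 0.5
x=60: ŷ = 1 + 60 = 61; r = 62.5 − 61 = 1.5
x=65: ŷ = 1 + 65 = 66; r = 68.5 − 66 = 2.5
x=70: ŷ = 1 + 70 = 71; r = 68.5 − 71 = -2.5
Signs: + − − − − + + + −
Runs: +×1, −×4, +×3, −×1 → 4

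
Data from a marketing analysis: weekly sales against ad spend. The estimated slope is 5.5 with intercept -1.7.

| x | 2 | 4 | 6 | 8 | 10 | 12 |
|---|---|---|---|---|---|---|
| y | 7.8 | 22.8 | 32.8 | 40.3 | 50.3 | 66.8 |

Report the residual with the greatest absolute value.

r = -3

x=2: ŷ = -1.7 + 5.5·2 = 9.3; r = 7.8 − 9.3 = -1.5
x=4: ŷ = -1.7 + 5.5·4 = 20.3; r = 22.8 − 20.3 = 2.5
x=6: ŷ = -1.7 + 5.5·6 = 31.3; r = 32.8 − 31.3 = 1.5
x=8: ŷ = -1.7 + 5.5·8 = 42.3; r = 40.3 − 42.3 = -2
x=10: ŷ = -1.7 + 5.5·10 = 53.3; r = 50.3 − 53.3 = -3
x=12: ŷ = -1.7 + 5.5·12 = 64.3; r = 66.8 − 64.3 = 2.5
Largest |r| is 3 at x = 10, residual -3.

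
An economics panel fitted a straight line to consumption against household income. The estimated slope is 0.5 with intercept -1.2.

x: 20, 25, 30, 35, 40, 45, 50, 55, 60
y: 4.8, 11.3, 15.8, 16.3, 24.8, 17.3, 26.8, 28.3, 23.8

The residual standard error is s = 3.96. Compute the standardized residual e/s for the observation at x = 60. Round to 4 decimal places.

ŷ = -1.2 + 0.5·60 = 28.8
e = 23.8 − 28.8 = -5
e/s = -5 / 3.96 = -1.2626

-1.2626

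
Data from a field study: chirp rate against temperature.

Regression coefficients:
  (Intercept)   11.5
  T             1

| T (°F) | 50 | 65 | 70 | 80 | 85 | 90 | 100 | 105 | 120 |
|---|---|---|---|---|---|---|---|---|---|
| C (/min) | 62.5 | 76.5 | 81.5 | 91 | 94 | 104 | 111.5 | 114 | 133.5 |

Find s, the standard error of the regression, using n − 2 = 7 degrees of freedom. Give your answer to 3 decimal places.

T=50: Ĉ = 11.5 + 50 = 61.5; e = 62.5 − 61.5 = 1
T=65: Ĉ = 11.5 + 65 = 76.5; e = 76.5 − 76.5 = 0
T=70: Ĉ = 11.5 + 70 = 81.5; e = 81.5 − 81.5 = 0
T=80: Ĉ = 11.5 + 80 = 91.5; e = 91 − 91.5 = -0.5
T=85: Ĉ = 11.5 + 85 = 96.5; e = 94 − 96.5 = -2.5
T=90: Ĉ = 11.5 + 90 = 101.5; e = 104 − 101.5 = 2.5
T=100: Ĉ = 11.5 + 100 = 111.5; e = 111.5 − 111.5 = 0
T=105: Ĉ = 11.5 + 105 = 116.5; e = 114 − 116.5 = -2.5
T=120: Ĉ = 11.5 + 120 = 131.5; e = 133.5 − 131.5 = 2
SSE = 1 + 0 + 0 + 0.25 + 6.25 + 6.25 + 0 + 6.25 + 4 = 24
s = √(24/7) = √3.42857 ≈ 1.852

s = 1.852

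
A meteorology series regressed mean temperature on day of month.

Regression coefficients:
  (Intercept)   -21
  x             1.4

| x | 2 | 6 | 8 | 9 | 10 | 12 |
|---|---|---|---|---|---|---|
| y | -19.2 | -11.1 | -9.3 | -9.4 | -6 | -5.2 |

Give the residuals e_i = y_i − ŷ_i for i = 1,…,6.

x=2: ŷ = -21 + 1.4·2 = -18.2; e = -19.2 − (-18.2) = -1
x=6: ŷ = -21 + 1.4·6 = -12.6; e = -11.1 − (-12.6) = 1.5
x=8: ŷ = -21 + 1.4·8 = -9.8; e = -9.3 − (-9.8) = 0.5
x=9: ŷ = -21 + 1.4·9 = -8.4; e = -9.4 − (-8.4) = -1
x=10: ŷ = -21 + 1.4·10 = -7; e = -6 − (-7) = 1
x=12: ŷ = -21 + 1.4·12 = -4.2; e = -5.2 − (-4.2) = -1

-1, 1.5, 0.5, -1, 1, -1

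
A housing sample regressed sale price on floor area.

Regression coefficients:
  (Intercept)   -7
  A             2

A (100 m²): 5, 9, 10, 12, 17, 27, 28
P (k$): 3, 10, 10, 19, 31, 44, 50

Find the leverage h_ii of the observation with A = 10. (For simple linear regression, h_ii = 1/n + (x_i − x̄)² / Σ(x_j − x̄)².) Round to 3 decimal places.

Ā = (5 + 9 + 10 + 12 + 17 + 27 + 28)/7 = 15.4286
Σ(A − Ā)² = 108.755 + 41.3265 + 29.4694 + 11.7551 + 2.46939 + 133.898 + 158.041 = 485.714
h = 1/7 + (-5.42857)²/485.714 = 0.142857 + 0.0606723 = 0.204

h = 0.204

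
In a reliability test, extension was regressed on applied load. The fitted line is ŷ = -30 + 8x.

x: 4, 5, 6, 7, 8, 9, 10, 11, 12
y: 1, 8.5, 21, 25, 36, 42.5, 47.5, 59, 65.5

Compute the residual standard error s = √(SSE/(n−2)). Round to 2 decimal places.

x=4: ŷ = -30 + 8·4 = 2; r = 1 − 2 = -1
x=5: ŷ = -30 + 8·5 = 10; r = 8.5 − 10 = -1.5
x=6: ŷ = -30 + 8·6 = 18; r = 21 − 18 = 3
x=7: ŷ = -30 + 8·7 = 26; r = 25 − 26 = -1
x=8: ŷ = -30 + 8·8 = 34; r = 36 − 34 = 2
x=9: ŷ = -30 + 8·9 = 42; r = 42.5 − 42 = 0.5
x=10: ŷ = -30 + 8·10 = 50; r = 47.5 − 50 = -2.5
x=11: ŷ = -30 + 8·11 = 58; r = 59 − 58 = 1
x=12: ŷ = -30 + 8·12 = 66; r = 65.5 − 66 = -0.5
SSE = 1 + 2.25 + 9 + 1 + 4 + 0.25 + 6.25 + 1 + 0.25 = 25
s = √(25/7) = √3.57143 ≈ 1.89

s = 1.89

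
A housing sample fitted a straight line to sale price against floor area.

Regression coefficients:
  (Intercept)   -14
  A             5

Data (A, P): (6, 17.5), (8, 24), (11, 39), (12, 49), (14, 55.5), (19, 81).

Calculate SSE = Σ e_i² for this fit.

SSE = 19.5

A=6: P̂ = -14 + 5·6 = 16; e = 17.5 − 16 = 1.5
A=8: P̂ = -14 + 5·8 = 26; e = 24 − 26 = -2
A=11: P̂ = -14 + 5·11 = 41; e = 39 − 41 = -2
A=12: P̂ = -14 + 5·12 = 46; e = 49 − 46 = 3
A=14: P̂ = -14 + 5·14 = 56; e = 55.5 − 56 = -0.5
A=19: P̂ = -14 + 5·19 = 81; e = 81 − 81 = 0
SSE = 2.25 + 4 + 4 + 9 + 0.25 + 0 = 19.5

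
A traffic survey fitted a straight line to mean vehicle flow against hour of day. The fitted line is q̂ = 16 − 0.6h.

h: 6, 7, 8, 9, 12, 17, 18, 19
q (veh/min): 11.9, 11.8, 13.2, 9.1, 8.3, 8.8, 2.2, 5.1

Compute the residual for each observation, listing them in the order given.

-0.5, 0, 2, -1.5, -0.5, 3, -3, 0.5

h=6: q̂ = 16 − 0.6·6 = 12.4; r = 11.9 − 12.4 = -0.5
h=7: q̂ = 16 − 0.6·7 = 11.8; r = 11.8 − 11.8 = 0
h=8: q̂ = 16 − 0.6·8 = 11.2; r = 13.2 − 11.2 = 2
h=9: q̂ = 16 − 0.6·9 = 10.6; r = 9.1 − 10.6 = -1.5
h=12: q̂ = 16 − 0.6·12 = 8.8; r = 8.3 − 8.8 = -0.5
h=17: q̂ = 16 − 0.6·17 = 5.8; r = 8.8 − 5.8 = 3
h=18: q̂ = 16 − 0.6·18 = 5.2; r = 2.2 − 5.2 = -3
h=19: q̂ = 16 − 0.6·19 = 4.6; r = 5.1 − 4.6 = 0.5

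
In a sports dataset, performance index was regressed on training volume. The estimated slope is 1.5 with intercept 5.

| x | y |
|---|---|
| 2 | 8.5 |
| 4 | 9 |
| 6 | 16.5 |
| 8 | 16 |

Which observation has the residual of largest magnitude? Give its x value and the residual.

x = 6, r = 2.5

x=2: ŷ = 5 + 1.5·2 = 8; r = 8.5 − 8 = 0.5
x=4: ŷ = 5 + 1.5·4 = 11; r = 9 − 11 = -2
x=6: ŷ = 5 + 1.5·6 = 14; r = 16.5 − 14 = 2.5
x=8: ŷ = 5 + 1.5·8 = 17; r = 16 − 17 = -1
Largest |r| is 2.5 at x = 6, residual 2.5.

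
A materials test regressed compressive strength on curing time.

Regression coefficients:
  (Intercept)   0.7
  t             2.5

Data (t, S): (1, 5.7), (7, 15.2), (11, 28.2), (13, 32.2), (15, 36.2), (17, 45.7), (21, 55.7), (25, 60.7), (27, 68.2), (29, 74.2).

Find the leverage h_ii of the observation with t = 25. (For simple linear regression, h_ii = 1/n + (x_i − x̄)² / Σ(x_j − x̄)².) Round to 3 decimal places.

h = 0.196

t̄ = (1 + 7 + 11 + 13 + 15 + 17 + 21 + 25 + 27 + 29)/10 = 16.6
Σ(t − t̄)² = 243.36 + 92.16 + 31.36 + 12.96 + 2.56 + 0.16 + 19.36 + 70.56 + 108.16 + 153.76 = 734.4
h = 1/10 + (8.4)²/734.4 = 0.1 + 0.0960784 = 0.196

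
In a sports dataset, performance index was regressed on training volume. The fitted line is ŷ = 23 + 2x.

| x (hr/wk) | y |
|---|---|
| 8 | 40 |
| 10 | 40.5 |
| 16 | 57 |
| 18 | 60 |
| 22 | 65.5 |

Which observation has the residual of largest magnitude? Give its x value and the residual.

x = 10, e = -2.5

x=8: ŷ = 23 + 2·8 = 39; e = 40 − 39 = 1
x=10: ŷ = 23 + 2·10 = 43; e = 40.5 − 43 = -2.5
x=16: ŷ = 23 + 2·16 = 55; e = 57 − 55 = 2
x=18: ŷ = 23 + 2·18 = 59; e = 60 − 59 = 1
x=22: ŷ = 23 + 2·22 = 67; e = 65.5 − 67 = -1.5
Largest |e| is 2.5 at x = 10, residual -2.5.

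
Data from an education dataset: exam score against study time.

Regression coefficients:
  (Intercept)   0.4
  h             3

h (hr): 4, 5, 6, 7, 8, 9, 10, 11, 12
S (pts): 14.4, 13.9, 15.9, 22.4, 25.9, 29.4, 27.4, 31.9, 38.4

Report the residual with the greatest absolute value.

h=4: ŷ = 0.4 + 3·4 = 12.4; e = 14.4 − 12.4 = 2
h=5: ŷ = 0.4 + 3·5 = 15.4; e = 13.9 − 15.4 = -1.5
h=6: ŷ = 0.4 + 3·6 = 18.4; e = 15.9 − 18.4 = -2.5
h=7: ŷ = 0.4 + 3·7 = 21.4; e = 22.4 − 21.4 = 1
h=8: ŷ = 0.4 + 3·8 = 24.4; e = 25.9 − 24.4 = 1.5
h=9: ŷ = 0.4 + 3·9 = 27.4; e = 29.4 − 27.4 = 2
h=10: ŷ = 0.4 + 3·10 = 30.4; e = 27.4 − 30.4 = -3
h=11: ŷ = 0.4 + 3·11 = 33.4; e = 31.9 − 33.4 = -1.5
h=12: ŷ = 0.4 + 3·12 = 36.4; e = 38.4 − 36.4 = 2
Largest |e| is 3 at h = 10, residual -3.

e = -3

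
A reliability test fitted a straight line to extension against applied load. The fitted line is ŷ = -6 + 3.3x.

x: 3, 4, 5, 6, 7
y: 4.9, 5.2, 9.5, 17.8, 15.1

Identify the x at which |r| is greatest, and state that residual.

x = 6, r = 4

x=3: ŷ = -6 + 3.3·3 = 3.9; r = 4.9 − 3.9 = 1
x=4: ŷ = -6 + 3.3·4 = 7.2; r = 5.2 − 7.2 = -2
x=5: ŷ = -6 + 3.3·5 = 10.5; r = 9.5 − 10.5 = -1
x=6: ŷ = -6 + 3.3·6 = 13.8; r = 17.8 − 13.8 = 4
x=7: ŷ = -6 + 3.3·7 = 17.1; r = 15.1 − 17.1 = -2
Largest |r| is 4 at x = 6, residual 4.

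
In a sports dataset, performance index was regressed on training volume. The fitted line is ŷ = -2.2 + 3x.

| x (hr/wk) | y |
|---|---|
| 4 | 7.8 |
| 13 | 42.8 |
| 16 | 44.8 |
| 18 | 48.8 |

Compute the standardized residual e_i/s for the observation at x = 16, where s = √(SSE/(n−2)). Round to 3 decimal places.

x=4: ŷ = -2.2 + 3·4 = 9.8; e = 7.8 − 9.8 = -2
x=13: ŷ = -2.2 + 3·13 = 36.8; e = 42.8 − 36.8 = 6
x=16: ŷ = -2.2 + 3·16 = 45.8; e = 44.8 − 45.8 = -1
x=18: ŷ = -2.2 + 3·18 = 51.8; e = 48.8 − 51.8 = -3
SSE = 4 + 36 + 1 + 9 = 50
s = √(50/2) = 5
e/s = -1 / 5 = -0.200

-0.200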